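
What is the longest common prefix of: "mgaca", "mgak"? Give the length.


Words: mgaca, mgak
  Position 0: all 'm' => match
  Position 1: all 'g' => match
  Position 2: all 'a' => match
  Position 3: ('c', 'k') => mismatch, stop
LCP = "mga" (length 3)

3


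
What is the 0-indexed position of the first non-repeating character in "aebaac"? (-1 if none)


Input: aebaac
Character frequencies:
  'a': 3
  'b': 1
  'c': 1
  'e': 1
Scanning left to right for freq == 1:
  Position 0 ('a'): freq=3, skip
  Position 1 ('e'): unique! => answer = 1

1


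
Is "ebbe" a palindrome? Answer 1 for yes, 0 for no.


Input: ebbe
Reversed: ebbe
  Compare pos 0 ('e') with pos 3 ('e'): match
  Compare pos 1 ('b') with pos 2 ('b'): match
Result: palindrome

1


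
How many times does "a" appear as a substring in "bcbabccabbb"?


Searching for "a" in "bcbabccabbb"
Scanning each position:
  Position 0: "b" => no
  Position 1: "c" => no
  Position 2: "b" => no
  Position 3: "a" => MATCH
  Position 4: "b" => no
  Position 5: "c" => no
  Position 6: "c" => no
  Position 7: "a" => MATCH
  Position 8: "b" => no
  Position 9: "b" => no
  Position 10: "b" => no
Total occurrences: 2

2


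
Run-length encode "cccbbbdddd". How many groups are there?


Input: cccbbbdddd
Scanning for consecutive runs:
  Group 1: 'c' x 3 (positions 0-2)
  Group 2: 'b' x 3 (positions 3-5)
  Group 3: 'd' x 4 (positions 6-9)
Total groups: 3

3


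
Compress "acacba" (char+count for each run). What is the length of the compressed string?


Input: acacba
Runs:
  'a' x 1 => "a1"
  'c' x 1 => "c1"
  'a' x 1 => "a1"
  'c' x 1 => "c1"
  'b' x 1 => "b1"
  'a' x 1 => "a1"
Compressed: "a1c1a1c1b1a1"
Compressed length: 12

12


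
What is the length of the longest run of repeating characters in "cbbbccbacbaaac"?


Input: "cbbbccbacbaaac"
Scanning for longest run:
  Position 1 ('b'): new char, reset run to 1
  Position 2 ('b'): continues run of 'b', length=2
  Position 3 ('b'): continues run of 'b', length=3
  Position 4 ('c'): new char, reset run to 1
  Position 5 ('c'): continues run of 'c', length=2
  Position 6 ('b'): new char, reset run to 1
  Position 7 ('a'): new char, reset run to 1
  Position 8 ('c'): new char, reset run to 1
  Position 9 ('b'): new char, reset run to 1
  Position 10 ('a'): new char, reset run to 1
  Position 11 ('a'): continues run of 'a', length=2
  Position 12 ('a'): continues run of 'a', length=3
  Position 13 ('c'): new char, reset run to 1
Longest run: 'b' with length 3

3


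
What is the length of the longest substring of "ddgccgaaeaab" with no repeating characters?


Input: "ddgccgaaeaab"
Sliding window (track last position of each char):
  Position 0 ('d'): window [0,0] length 1 -- new best
  Position 1 ('d'): repeat (last at 0), move window start to 1
  Position 1 ('d'): window [1,1] length 1
  Position 2 ('g'): window [1,2] length 2 -- new best
  Position 3 ('c'): window [1,3] length 3 -- new best
  Position 4 ('c'): repeat (last at 3), move window start to 4
  Position 4 ('c'): window [4,4] length 1
  Position 5 ('g'): window [4,5] length 2
  Position 6 ('a'): window [4,6] length 3
  Position 7 ('a'): repeat (last at 6), move window start to 7
  Position 7 ('a'): window [7,7] length 1
  Position 8 ('e'): window [7,8] length 2
  Position 9 ('a'): repeat (last at 7), move window start to 8
  Position 9 ('a'): window [8,9] length 2
  Position 10 ('a'): repeat (last at 9), move window start to 10
  Position 10 ('a'): window [10,10] length 1
  Position 11 ('b'): window [10,11] length 2
Longest substring with no repeats: "dgc" with length 3

3


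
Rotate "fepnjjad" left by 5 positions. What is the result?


Input: "fepnjjad", rotate left by 5
First 5 characters: "fepnj"
Remaining characters: "jad"
Concatenate remaining + first: "jad" + "fepnj" = "jadfepnj"

jadfepnj


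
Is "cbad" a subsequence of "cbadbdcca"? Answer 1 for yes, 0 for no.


Check if "cbad" is a subsequence of "cbadbdcca"
Greedy scan:
  Position 0 ('c'): matches sub[0] = 'c'
  Position 1 ('b'): matches sub[1] = 'b'
  Position 2 ('a'): matches sub[2] = 'a'
  Position 3 ('d'): matches sub[3] = 'd'
  Position 4 ('b'): no match needed
  Position 5 ('d'): no match needed
  Position 6 ('c'): no match needed
  Position 7 ('c'): no match needed
  Position 8 ('a'): no match needed
All 4 characters matched => is a subsequence

1


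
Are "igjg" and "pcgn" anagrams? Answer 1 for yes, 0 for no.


Strings: "igjg", "pcgn"
Sorted first:  ggij
Sorted second: cgnp
Differ at position 0: 'g' vs 'c' => not anagrams

0


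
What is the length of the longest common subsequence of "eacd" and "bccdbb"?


LCS of "eacd" and "bccdbb"
DP table:
           b    c    c    d    b    b
      0    0    0    0    0    0    0
  e   0    0    0    0    0    0    0
  a   0    0    0    0    0    0    0
  c   0    0    1    1    1    1    1
  d   0    0    1    1    2    2    2
LCS length = dp[4][6] = 2

2


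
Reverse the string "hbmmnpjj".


Input: hbmmnpjj
Reading characters right to left:
  Position 7: 'j'
  Position 6: 'j'
  Position 5: 'p'
  Position 4: 'n'
  Position 3: 'm'
  Position 2: 'm'
  Position 1: 'b'
  Position 0: 'h'
Reversed: jjpnmmbh

jjpnmmbh


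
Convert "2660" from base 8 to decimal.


Input: "2660" in base 8
Positional expansion:
  Digit '2' (value 2) x 8^3 = 1024
  Digit '6' (value 6) x 8^2 = 384
  Digit '6' (value 6) x 8^1 = 48
  Digit '0' (value 0) x 8^0 = 0
Sum = 1456

1456


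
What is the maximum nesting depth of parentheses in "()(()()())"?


Input: "()(()()())"
Tracking depth:
  Position 0 '(': depth becomes 1
  Position 1 ')': depth becomes 0
  Position 2 '(': depth becomes 1
  Position 3 '(': depth becomes 2
  Position 4 ')': depth becomes 1
  Position 5 '(': depth becomes 2
  Position 6 ')': depth becomes 1
  Position 7 '(': depth becomes 2
  Position 8 ')': depth becomes 1
  Position 9 ')': depth becomes 0
Maximum depth reached: 2

2


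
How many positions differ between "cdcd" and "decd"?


Comparing "cdcd" and "decd" position by position:
  Position 0: 'c' vs 'd' => DIFFER
  Position 1: 'd' vs 'e' => DIFFER
  Position 2: 'c' vs 'c' => same
  Position 3: 'd' vs 'd' => same
Positions that differ: 2

2


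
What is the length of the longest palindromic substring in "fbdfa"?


Input: "fbdfa"
Checking substrings for palindromes:
  No multi-char palindromic substrings found
Longest palindromic substring: "f" with length 1

1


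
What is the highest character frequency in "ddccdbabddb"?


Input: ddccdbabddb
Character counts:
  'a': 1
  'b': 3
  'c': 2
  'd': 5
Maximum frequency: 5

5


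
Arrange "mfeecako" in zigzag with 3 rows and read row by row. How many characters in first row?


Zigzag "mfeecako" into 3 rows:
Placing characters:
  'm' => row 0
  'f' => row 1
  'e' => row 2
  'e' => row 1
  'c' => row 0
  'a' => row 1
  'k' => row 2
  'o' => row 1
Rows:
  Row 0: "mc"
  Row 1: "feao"
  Row 2: "ek"
First row length: 2

2


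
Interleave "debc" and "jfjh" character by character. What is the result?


Interleaving "debc" and "jfjh":
  Position 0: 'd' from first, 'j' from second => "dj"
  Position 1: 'e' from first, 'f' from second => "ef"
  Position 2: 'b' from first, 'j' from second => "bj"
  Position 3: 'c' from first, 'h' from second => "ch"
Result: djefbjch

djefbjch


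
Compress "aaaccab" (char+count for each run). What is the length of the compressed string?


Input: aaaccab
Runs:
  'a' x 3 => "a3"
  'c' x 2 => "c2"
  'a' x 1 => "a1"
  'b' x 1 => "b1"
Compressed: "a3c2a1b1"
Compressed length: 8

8


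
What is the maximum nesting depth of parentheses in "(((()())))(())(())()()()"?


Input: "(((()())))(())(())()()()"
Tracking depth:
  Position 0 '(': depth becomes 1
  Position 1 '(': depth becomes 2
  Position 2 '(': depth becomes 3
  Position 3 '(': depth becomes 4
  Position 4 ')': depth becomes 3
  Position 5 '(': depth becomes 4
  Position 6 ')': depth becomes 3
  Position 7 ')': depth becomes 2
  Position 8 ')': depth becomes 1
  Position 9 ')': depth becomes 0
  Position 10 '(': depth becomes 1
  Position 11 '(': depth becomes 2
  Position 12 ')': depth becomes 1
  Position 13 ')': depth becomes 0
  Position 14 '(': depth becomes 1
  Position 15 '(': depth becomes 2
  Position 16 ')': depth becomes 1
  Position 17 ')': depth becomes 0
  Position 18 '(': depth becomes 1
  Position 19 ')': depth becomes 0
  Position 20 '(': depth becomes 1
  Position 21 ')': depth becomes 0
  Position 22 '(': depth becomes 1
  Position 23 ')': depth becomes 0
Maximum depth reached: 4

4


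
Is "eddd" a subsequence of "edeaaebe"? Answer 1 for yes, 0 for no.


Check if "eddd" is a subsequence of "edeaaebe"
Greedy scan:
  Position 0 ('e'): matches sub[0] = 'e'
  Position 1 ('d'): matches sub[1] = 'd'
  Position 2 ('e'): no match needed
  Position 3 ('a'): no match needed
  Position 4 ('a'): no match needed
  Position 5 ('e'): no match needed
  Position 6 ('b'): no match needed
  Position 7 ('e'): no match needed
Only matched 2/4 characters => not a subsequence

0


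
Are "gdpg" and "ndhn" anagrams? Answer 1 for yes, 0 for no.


Strings: "gdpg", "ndhn"
Sorted first:  dggp
Sorted second: dhnn
Differ at position 1: 'g' vs 'h' => not anagrams

0


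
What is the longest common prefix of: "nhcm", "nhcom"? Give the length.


Words: nhcm, nhcom
  Position 0: all 'n' => match
  Position 1: all 'h' => match
  Position 2: all 'c' => match
  Position 3: ('m', 'o') => mismatch, stop
LCP = "nhc" (length 3)

3


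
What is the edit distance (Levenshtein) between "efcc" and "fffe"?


Computing edit distance: "efcc" -> "fffe"
DP table:
           f    f    f    e
      0    1    2    3    4
  e   1    1    2    3    3
  f   2    1    1    2    3
  c   3    2    2    2    3
  c   4    3    3    3    3
Edit distance = dp[4][4] = 3

3


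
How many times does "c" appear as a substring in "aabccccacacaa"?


Searching for "c" in "aabccccacacaa"
Scanning each position:
  Position 0: "a" => no
  Position 1: "a" => no
  Position 2: "b" => no
  Position 3: "c" => MATCH
  Position 4: "c" => MATCH
  Position 5: "c" => MATCH
  Position 6: "c" => MATCH
  Position 7: "a" => no
  Position 8: "c" => MATCH
  Position 9: "a" => no
  Position 10: "c" => MATCH
  Position 11: "a" => no
  Position 12: "a" => no
Total occurrences: 6

6


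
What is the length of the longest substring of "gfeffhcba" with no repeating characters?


Input: "gfeffhcba"
Sliding window (track last position of each char):
  Position 0 ('g'): window [0,0] length 1 -- new best
  Position 1 ('f'): window [0,1] length 2 -- new best
  Position 2 ('e'): window [0,2] length 3 -- new best
  Position 3 ('f'): repeat (last at 1), move window start to 2
  Position 3 ('f'): window [2,3] length 2
  Position 4 ('f'): repeat (last at 3), move window start to 4
  Position 4 ('f'): window [4,4] length 1
  Position 5 ('h'): window [4,5] length 2
  Position 6 ('c'): window [4,6] length 3
  Position 7 ('b'): window [4,7] length 4 -- new best
  Position 8 ('a'): window [4,8] length 5 -- new best
Longest substring with no repeats: "fhcba" with length 5

5


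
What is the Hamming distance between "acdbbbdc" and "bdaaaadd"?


Comparing "acdbbbdc" and "bdaaaadd" position by position:
  Position 0: 'a' vs 'b' => differ
  Position 1: 'c' vs 'd' => differ
  Position 2: 'd' vs 'a' => differ
  Position 3: 'b' vs 'a' => differ
  Position 4: 'b' vs 'a' => differ
  Position 5: 'b' vs 'a' => differ
  Position 6: 'd' vs 'd' => same
  Position 7: 'c' vs 'd' => differ
Total differences (Hamming distance): 7

7


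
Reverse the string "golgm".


Input: golgm
Reading characters right to left:
  Position 4: 'm'
  Position 3: 'g'
  Position 2: 'l'
  Position 1: 'o'
  Position 0: 'g'
Reversed: mglog

mglog


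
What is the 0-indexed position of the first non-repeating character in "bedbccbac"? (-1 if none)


Input: bedbccbac
Character frequencies:
  'a': 1
  'b': 3
  'c': 3
  'd': 1
  'e': 1
Scanning left to right for freq == 1:
  Position 0 ('b'): freq=3, skip
  Position 1 ('e'): unique! => answer = 1

1


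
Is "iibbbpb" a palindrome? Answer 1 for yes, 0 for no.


Input: iibbbpb
Reversed: bpbbbii
  Compare pos 0 ('i') with pos 6 ('b'): MISMATCH
  Compare pos 1 ('i') with pos 5 ('p'): MISMATCH
  Compare pos 2 ('b') with pos 4 ('b'): match
Result: not a palindrome

0


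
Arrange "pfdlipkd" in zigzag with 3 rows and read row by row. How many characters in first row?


Zigzag "pfdlipkd" into 3 rows:
Placing characters:
  'p' => row 0
  'f' => row 1
  'd' => row 2
  'l' => row 1
  'i' => row 0
  'p' => row 1
  'k' => row 2
  'd' => row 1
Rows:
  Row 0: "pi"
  Row 1: "flpd"
  Row 2: "dk"
First row length: 2

2


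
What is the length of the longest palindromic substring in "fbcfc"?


Input: "fbcfc"
Checking substrings for palindromes:
  [2:5] "cfc" (len 3) => palindrome
Longest palindromic substring: "cfc" with length 3

3


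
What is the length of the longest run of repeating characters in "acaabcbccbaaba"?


Input: "acaabcbccbaaba"
Scanning for longest run:
  Position 1 ('c'): new char, reset run to 1
  Position 2 ('a'): new char, reset run to 1
  Position 3 ('a'): continues run of 'a', length=2
  Position 4 ('b'): new char, reset run to 1
  Position 5 ('c'): new char, reset run to 1
  Position 6 ('b'): new char, reset run to 1
  Position 7 ('c'): new char, reset run to 1
  Position 8 ('c'): continues run of 'c', length=2
  Position 9 ('b'): new char, reset run to 1
  Position 10 ('a'): new char, reset run to 1
  Position 11 ('a'): continues run of 'a', length=2
  Position 12 ('b'): new char, reset run to 1
  Position 13 ('a'): new char, reset run to 1
Longest run: 'a' with length 2

2


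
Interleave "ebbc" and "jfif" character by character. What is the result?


Interleaving "ebbc" and "jfif":
  Position 0: 'e' from first, 'j' from second => "ej"
  Position 1: 'b' from first, 'f' from second => "bf"
  Position 2: 'b' from first, 'i' from second => "bi"
  Position 3: 'c' from first, 'f' from second => "cf"
Result: ejbfbicf

ejbfbicf


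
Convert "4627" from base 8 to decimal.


Input: "4627" in base 8
Positional expansion:
  Digit '4' (value 4) x 8^3 = 2048
  Digit '6' (value 6) x 8^2 = 384
  Digit '2' (value 2) x 8^1 = 16
  Digit '7' (value 7) x 8^0 = 7
Sum = 2455

2455


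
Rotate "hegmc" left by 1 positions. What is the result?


Input: "hegmc", rotate left by 1
First 1 characters: "h"
Remaining characters: "egmc"
Concatenate remaining + first: "egmc" + "h" = "egmch"

egmch


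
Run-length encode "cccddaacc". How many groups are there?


Input: cccddaacc
Scanning for consecutive runs:
  Group 1: 'c' x 3 (positions 0-2)
  Group 2: 'd' x 2 (positions 3-4)
  Group 3: 'a' x 2 (positions 5-6)
  Group 4: 'c' x 2 (positions 7-8)
Total groups: 4

4


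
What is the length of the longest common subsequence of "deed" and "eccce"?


LCS of "deed" and "eccce"
DP table:
           e    c    c    c    e
      0    0    0    0    0    0
  d   0    0    0    0    0    0
  e   0    1    1    1    1    1
  e   0    1    1    1    1    2
  d   0    1    1    1    1    2
LCS length = dp[4][5] = 2

2


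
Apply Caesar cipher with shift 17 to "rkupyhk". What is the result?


Caesar cipher: shift "rkupyhk" by 17
  'r' (pos 17) + 17 = pos 8 = 'i'
  'k' (pos 10) + 17 = pos 1 = 'b'
  'u' (pos 20) + 17 = pos 11 = 'l'
  'p' (pos 15) + 17 = pos 6 = 'g'
  'y' (pos 24) + 17 = pos 15 = 'p'
  'h' (pos 7) + 17 = pos 24 = 'y'
  'k' (pos 10) + 17 = pos 1 = 'b'
Result: iblgpyb

iblgpyb


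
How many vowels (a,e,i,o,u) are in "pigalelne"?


Input: pigalelne
Checking each character:
  'p' at position 0: consonant
  'i' at position 1: vowel (running total: 1)
  'g' at position 2: consonant
  'a' at position 3: vowel (running total: 2)
  'l' at position 4: consonant
  'e' at position 5: vowel (running total: 3)
  'l' at position 6: consonant
  'n' at position 7: consonant
  'e' at position 8: vowel (running total: 4)
Total vowels: 4

4


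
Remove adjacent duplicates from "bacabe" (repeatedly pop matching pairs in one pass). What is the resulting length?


Input: bacabe
Stack-based adjacent duplicate removal:
  Read 'b': push. Stack: b
  Read 'a': push. Stack: ba
  Read 'c': push. Stack: bac
  Read 'a': push. Stack: baca
  Read 'b': push. Stack: bacab
  Read 'e': push. Stack: bacabe
Final stack: "bacabe" (length 6)

6


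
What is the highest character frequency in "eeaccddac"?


Input: eeaccddac
Character counts:
  'a': 2
  'c': 3
  'd': 2
  'e': 2
Maximum frequency: 3

3


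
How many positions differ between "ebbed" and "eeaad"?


Comparing "ebbed" and "eeaad" position by position:
  Position 0: 'e' vs 'e' => same
  Position 1: 'b' vs 'e' => DIFFER
  Position 2: 'b' vs 'a' => DIFFER
  Position 3: 'e' vs 'a' => DIFFER
  Position 4: 'd' vs 'd' => same
Positions that differ: 3

3


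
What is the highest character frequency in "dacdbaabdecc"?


Input: dacdbaabdecc
Character counts:
  'a': 3
  'b': 2
  'c': 3
  'd': 3
  'e': 1
Maximum frequency: 3

3


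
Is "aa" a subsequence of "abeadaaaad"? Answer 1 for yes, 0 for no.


Check if "aa" is a subsequence of "abeadaaaad"
Greedy scan:
  Position 0 ('a'): matches sub[0] = 'a'
  Position 1 ('b'): no match needed
  Position 2 ('e'): no match needed
  Position 3 ('a'): matches sub[1] = 'a'
  Position 4 ('d'): no match needed
  Position 5 ('a'): no match needed
  Position 6 ('a'): no match needed
  Position 7 ('a'): no match needed
  Position 8 ('a'): no match needed
  Position 9 ('d'): no match needed
All 2 characters matched => is a subsequence

1


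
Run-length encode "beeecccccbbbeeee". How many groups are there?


Input: beeecccccbbbeeee
Scanning for consecutive runs:
  Group 1: 'b' x 1 (positions 0-0)
  Group 2: 'e' x 3 (positions 1-3)
  Group 3: 'c' x 5 (positions 4-8)
  Group 4: 'b' x 3 (positions 9-11)
  Group 5: 'e' x 4 (positions 12-15)
Total groups: 5

5


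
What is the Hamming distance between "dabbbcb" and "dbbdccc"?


Comparing "dabbbcb" and "dbbdccc" position by position:
  Position 0: 'd' vs 'd' => same
  Position 1: 'a' vs 'b' => differ
  Position 2: 'b' vs 'b' => same
  Position 3: 'b' vs 'd' => differ
  Position 4: 'b' vs 'c' => differ
  Position 5: 'c' vs 'c' => same
  Position 6: 'b' vs 'c' => differ
Total differences (Hamming distance): 4

4


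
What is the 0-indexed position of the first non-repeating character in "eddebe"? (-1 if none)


Input: eddebe
Character frequencies:
  'b': 1
  'd': 2
  'e': 3
Scanning left to right for freq == 1:
  Position 0 ('e'): freq=3, skip
  Position 1 ('d'): freq=2, skip
  Position 2 ('d'): freq=2, skip
  Position 3 ('e'): freq=3, skip
  Position 4 ('b'): unique! => answer = 4

4


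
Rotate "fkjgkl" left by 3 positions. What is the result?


Input: "fkjgkl", rotate left by 3
First 3 characters: "fkj"
Remaining characters: "gkl"
Concatenate remaining + first: "gkl" + "fkj" = "gklfkj"

gklfkj


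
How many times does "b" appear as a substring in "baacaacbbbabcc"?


Searching for "b" in "baacaacbbbabcc"
Scanning each position:
  Position 0: "b" => MATCH
  Position 1: "a" => no
  Position 2: "a" => no
  Position 3: "c" => no
  Position 4: "a" => no
  Position 5: "a" => no
  Position 6: "c" => no
  Position 7: "b" => MATCH
  Position 8: "b" => MATCH
  Position 9: "b" => MATCH
  Position 10: "a" => no
  Position 11: "b" => MATCH
  Position 12: "c" => no
  Position 13: "c" => no
Total occurrences: 5

5


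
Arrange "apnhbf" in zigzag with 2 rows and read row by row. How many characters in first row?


Zigzag "apnhbf" into 2 rows:
Placing characters:
  'a' => row 0
  'p' => row 1
  'n' => row 0
  'h' => row 1
  'b' => row 0
  'f' => row 1
Rows:
  Row 0: "anb"
  Row 1: "phf"
First row length: 3

3


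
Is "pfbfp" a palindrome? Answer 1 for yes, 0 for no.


Input: pfbfp
Reversed: pfbfp
  Compare pos 0 ('p') with pos 4 ('p'): match
  Compare pos 1 ('f') with pos 3 ('f'): match
Result: palindrome

1


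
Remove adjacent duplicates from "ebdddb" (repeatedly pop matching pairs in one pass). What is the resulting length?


Input: ebdddb
Stack-based adjacent duplicate removal:
  Read 'e': push. Stack: e
  Read 'b': push. Stack: eb
  Read 'd': push. Stack: ebd
  Read 'd': matches stack top 'd' => pop. Stack: eb
  Read 'd': push. Stack: ebd
  Read 'b': push. Stack: ebdb
Final stack: "ebdb" (length 4)

4


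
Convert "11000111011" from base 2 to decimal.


Input: "11000111011" in base 2
Positional expansion:
  Digit '1' (value 1) x 2^10 = 1024
  Digit '1' (value 1) x 2^9 = 512
  Digit '0' (value 0) x 2^8 = 0
  Digit '0' (value 0) x 2^7 = 0
  Digit '0' (value 0) x 2^6 = 0
  Digit '1' (value 1) x 2^5 = 32
  Digit '1' (value 1) x 2^4 = 16
  Digit '1' (value 1) x 2^3 = 8
  Digit '0' (value 0) x 2^2 = 0
  Digit '1' (value 1) x 2^1 = 2
  Digit '1' (value 1) x 2^0 = 1
Sum = 1595

1595


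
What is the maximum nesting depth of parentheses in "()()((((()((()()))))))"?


Input: "()()((((()((()()))))))"
Tracking depth:
  Position 0 '(': depth becomes 1
  Position 1 ')': depth becomes 0
  Position 2 '(': depth becomes 1
  Position 3 ')': depth becomes 0
  Position 4 '(': depth becomes 1
  Position 5 '(': depth becomes 2
  Position 6 '(': depth becomes 3
  Position 7 '(': depth becomes 4
  Position 8 '(': depth becomes 5
  Position 9 ')': depth becomes 4
  Position 10 '(': depth becomes 5
  Position 11 '(': depth becomes 6
  Position 12 '(': depth becomes 7
  Position 13 ')': depth becomes 6
  Position 14 '(': depth becomes 7
  Position 15 ')': depth becomes 6
  Position 16 ')': depth becomes 5
  Position 17 ')': depth becomes 4
  Position 18 ')': depth becomes 3
  Position 19 ')': depth becomes 2
  Position 20 ')': depth becomes 1
  Position 21 ')': depth becomes 0
Maximum depth reached: 7

7


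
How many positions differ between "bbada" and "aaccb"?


Comparing "bbada" and "aaccb" position by position:
  Position 0: 'b' vs 'a' => DIFFER
  Position 1: 'b' vs 'a' => DIFFER
  Position 2: 'a' vs 'c' => DIFFER
  Position 3: 'd' vs 'c' => DIFFER
  Position 4: 'a' vs 'b' => DIFFER
Positions that differ: 5

5


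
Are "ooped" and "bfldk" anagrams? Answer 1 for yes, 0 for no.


Strings: "ooped", "bfldk"
Sorted first:  deoop
Sorted second: bdfkl
Differ at position 0: 'd' vs 'b' => not anagrams

0


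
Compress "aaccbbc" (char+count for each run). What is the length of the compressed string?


Input: aaccbbc
Runs:
  'a' x 2 => "a2"
  'c' x 2 => "c2"
  'b' x 2 => "b2"
  'c' x 1 => "c1"
Compressed: "a2c2b2c1"
Compressed length: 8

8


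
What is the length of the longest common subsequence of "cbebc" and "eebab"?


LCS of "cbebc" and "eebab"
DP table:
           e    e    b    a    b
      0    0    0    0    0    0
  c   0    0    0    0    0    0
  b   0    0    0    1    1    1
  e   0    1    1    1    1    1
  b   0    1    1    2    2    2
  c   0    1    1    2    2    2
LCS length = dp[5][5] = 2

2


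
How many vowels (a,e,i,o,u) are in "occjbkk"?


Input: occjbkk
Checking each character:
  'o' at position 0: vowel (running total: 1)
  'c' at position 1: consonant
  'c' at position 2: consonant
  'j' at position 3: consonant
  'b' at position 4: consonant
  'k' at position 5: consonant
  'k' at position 6: consonant
Total vowels: 1

1


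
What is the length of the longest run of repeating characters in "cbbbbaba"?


Input: "cbbbbaba"
Scanning for longest run:
  Position 1 ('b'): new char, reset run to 1
  Position 2 ('b'): continues run of 'b', length=2
  Position 3 ('b'): continues run of 'b', length=3
  Position 4 ('b'): continues run of 'b', length=4
  Position 5 ('a'): new char, reset run to 1
  Position 6 ('b'): new char, reset run to 1
  Position 7 ('a'): new char, reset run to 1
Longest run: 'b' with length 4

4


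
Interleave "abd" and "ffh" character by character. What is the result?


Interleaving "abd" and "ffh":
  Position 0: 'a' from first, 'f' from second => "af"
  Position 1: 'b' from first, 'f' from second => "bf"
  Position 2: 'd' from first, 'h' from second => "dh"
Result: afbfdh

afbfdh


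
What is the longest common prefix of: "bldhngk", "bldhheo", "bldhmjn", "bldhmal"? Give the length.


Words: bldhngk, bldhheo, bldhmjn, bldhmal
  Position 0: all 'b' => match
  Position 1: all 'l' => match
  Position 2: all 'd' => match
  Position 3: all 'h' => match
  Position 4: ('n', 'h', 'm', 'm') => mismatch, stop
LCP = "bldh" (length 4)

4


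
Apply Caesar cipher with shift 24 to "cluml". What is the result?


Caesar cipher: shift "cluml" by 24
  'c' (pos 2) + 24 = pos 0 = 'a'
  'l' (pos 11) + 24 = pos 9 = 'j'
  'u' (pos 20) + 24 = pos 18 = 's'
  'm' (pos 12) + 24 = pos 10 = 'k'
  'l' (pos 11) + 24 = pos 9 = 'j'
Result: ajskj

ajskj


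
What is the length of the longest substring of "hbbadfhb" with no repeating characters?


Input: "hbbadfhb"
Sliding window (track last position of each char):
  Position 0 ('h'): window [0,0] length 1 -- new best
  Position 1 ('b'): window [0,1] length 2 -- new best
  Position 2 ('b'): repeat (last at 1), move window start to 2
  Position 2 ('b'): window [2,2] length 1
  Position 3 ('a'): window [2,3] length 2
  Position 4 ('d'): window [2,4] length 3 -- new best
  Position 5 ('f'): window [2,5] length 4 -- new best
  Position 6 ('h'): window [2,6] length 5 -- new best
  Position 7 ('b'): repeat (last at 2), move window start to 3
  Position 7 ('b'): window [3,7] length 5
Longest substring with no repeats: "badfh" with length 5

5


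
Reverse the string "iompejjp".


Input: iompejjp
Reading characters right to left:
  Position 7: 'p'
  Position 6: 'j'
  Position 5: 'j'
  Position 4: 'e'
  Position 3: 'p'
  Position 2: 'm'
  Position 1: 'o'
  Position 0: 'i'
Reversed: pjjepmoi

pjjepmoi


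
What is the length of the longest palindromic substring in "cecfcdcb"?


Input: "cecfcdcb"
Checking substrings for palindromes:
  [0:3] "cec" (len 3) => palindrome
  [2:5] "cfc" (len 3) => palindrome
  [4:7] "cdc" (len 3) => palindrome
Longest palindromic substring: "cec" with length 3

3


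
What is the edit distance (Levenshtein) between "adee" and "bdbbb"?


Computing edit distance: "adee" -> "bdbbb"
DP table:
           b    d    b    b    b
      0    1    2    3    4    5
  a   1    1    2    3    4    5
  d   2    2    1    2    3    4
  e   3    3    2    2    3    4
  e   4    4    3    3    3    4
Edit distance = dp[4][5] = 4

4


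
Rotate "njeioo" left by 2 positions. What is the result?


Input: "njeioo", rotate left by 2
First 2 characters: "nj"
Remaining characters: "eioo"
Concatenate remaining + first: "eioo" + "nj" = "eioonj"

eioonj


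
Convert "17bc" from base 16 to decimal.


Input: "17bc" in base 16
Positional expansion:
  Digit '1' (value 1) x 16^3 = 4096
  Digit '7' (value 7) x 16^2 = 1792
  Digit 'b' (value 11) x 16^1 = 176
  Digit 'c' (value 12) x 16^0 = 12
Sum = 6076

6076


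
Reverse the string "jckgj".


Input: jckgj
Reading characters right to left:
  Position 4: 'j'
  Position 3: 'g'
  Position 2: 'k'
  Position 1: 'c'
  Position 0: 'j'
Reversed: jgkcj

jgkcj


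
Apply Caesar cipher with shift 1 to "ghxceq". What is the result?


Caesar cipher: shift "ghxceq" by 1
  'g' (pos 6) + 1 = pos 7 = 'h'
  'h' (pos 7) + 1 = pos 8 = 'i'
  'x' (pos 23) + 1 = pos 24 = 'y'
  'c' (pos 2) + 1 = pos 3 = 'd'
  'e' (pos 4) + 1 = pos 5 = 'f'
  'q' (pos 16) + 1 = pos 17 = 'r'
Result: hiydfr

hiydfr


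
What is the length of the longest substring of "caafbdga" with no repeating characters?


Input: "caafbdga"
Sliding window (track last position of each char):
  Position 0 ('c'): window [0,0] length 1 -- new best
  Position 1 ('a'): window [0,1] length 2 -- new best
  Position 2 ('a'): repeat (last at 1), move window start to 2
  Position 2 ('a'): window [2,2] length 1
  Position 3 ('f'): window [2,3] length 2
  Position 4 ('b'): window [2,4] length 3 -- new best
  Position 5 ('d'): window [2,5] length 4 -- new best
  Position 6 ('g'): window [2,6] length 5 -- new best
  Position 7 ('a'): repeat (last at 2), move window start to 3
  Position 7 ('a'): window [3,7] length 5
Longest substring with no repeats: "afbdg" with length 5

5


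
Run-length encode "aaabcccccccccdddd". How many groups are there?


Input: aaabcccccccccdddd
Scanning for consecutive runs:
  Group 1: 'a' x 3 (positions 0-2)
  Group 2: 'b' x 1 (positions 3-3)
  Group 3: 'c' x 9 (positions 4-12)
  Group 4: 'd' x 4 (positions 13-16)
Total groups: 4

4


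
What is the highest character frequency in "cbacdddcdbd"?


Input: cbacdddcdbd
Character counts:
  'a': 1
  'b': 2
  'c': 3
  'd': 5
Maximum frequency: 5

5


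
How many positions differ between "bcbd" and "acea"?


Comparing "bcbd" and "acea" position by position:
  Position 0: 'b' vs 'a' => DIFFER
  Position 1: 'c' vs 'c' => same
  Position 2: 'b' vs 'e' => DIFFER
  Position 3: 'd' vs 'a' => DIFFER
Positions that differ: 3

3


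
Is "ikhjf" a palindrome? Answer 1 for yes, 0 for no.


Input: ikhjf
Reversed: fjhki
  Compare pos 0 ('i') with pos 4 ('f'): MISMATCH
  Compare pos 1 ('k') with pos 3 ('j'): MISMATCH
Result: not a palindrome

0


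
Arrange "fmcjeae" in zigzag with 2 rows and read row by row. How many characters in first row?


Zigzag "fmcjeae" into 2 rows:
Placing characters:
  'f' => row 0
  'm' => row 1
  'c' => row 0
  'j' => row 1
  'e' => row 0
  'a' => row 1
  'e' => row 0
Rows:
  Row 0: "fcee"
  Row 1: "mja"
First row length: 4

4


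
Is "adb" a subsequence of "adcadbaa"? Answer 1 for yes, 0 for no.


Check if "adb" is a subsequence of "adcadbaa"
Greedy scan:
  Position 0 ('a'): matches sub[0] = 'a'
  Position 1 ('d'): matches sub[1] = 'd'
  Position 2 ('c'): no match needed
  Position 3 ('a'): no match needed
  Position 4 ('d'): no match needed
  Position 5 ('b'): matches sub[2] = 'b'
  Position 6 ('a'): no match needed
  Position 7 ('a'): no match needed
All 3 characters matched => is a subsequence

1


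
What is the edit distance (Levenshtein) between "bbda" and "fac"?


Computing edit distance: "bbda" -> "fac"
DP table:
           f    a    c
      0    1    2    3
  b   1    1    2    3
  b   2    2    2    3
  d   3    3    3    3
  a   4    4    3    4
Edit distance = dp[4][3] = 4

4


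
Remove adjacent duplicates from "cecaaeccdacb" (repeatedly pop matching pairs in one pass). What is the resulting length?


Input: cecaaeccdacb
Stack-based adjacent duplicate removal:
  Read 'c': push. Stack: c
  Read 'e': push. Stack: ce
  Read 'c': push. Stack: cec
  Read 'a': push. Stack: ceca
  Read 'a': matches stack top 'a' => pop. Stack: cec
  Read 'e': push. Stack: cece
  Read 'c': push. Stack: cecec
  Read 'c': matches stack top 'c' => pop. Stack: cece
  Read 'd': push. Stack: ceced
  Read 'a': push. Stack: ceceda
  Read 'c': push. Stack: cecedac
  Read 'b': push. Stack: cecedacb
Final stack: "cecedacb" (length 8)

8


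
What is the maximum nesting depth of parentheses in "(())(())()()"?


Input: "(())(())()()"
Tracking depth:
  Position 0 '(': depth becomes 1
  Position 1 '(': depth becomes 2
  Position 2 ')': depth becomes 1
  Position 3 ')': depth becomes 0
  Position 4 '(': depth becomes 1
  Position 5 '(': depth becomes 2
  Position 6 ')': depth becomes 1
  Position 7 ')': depth becomes 0
  Position 8 '(': depth becomes 1
  Position 9 ')': depth becomes 0
  Position 10 '(': depth becomes 1
  Position 11 ')': depth becomes 0
Maximum depth reached: 2

2


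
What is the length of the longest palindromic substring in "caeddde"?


Input: "caeddde"
Checking substrings for palindromes:
  [2:7] "eddde" (len 5) => palindrome
  [3:6] "ddd" (len 3) => palindrome
  [3:5] "dd" (len 2) => palindrome
  [4:6] "dd" (len 2) => palindrome
Longest palindromic substring: "eddde" with length 5

5


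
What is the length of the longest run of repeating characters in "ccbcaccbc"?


Input: "ccbcaccbc"
Scanning for longest run:
  Position 1 ('c'): continues run of 'c', length=2
  Position 2 ('b'): new char, reset run to 1
  Position 3 ('c'): new char, reset run to 1
  Position 4 ('a'): new char, reset run to 1
  Position 5 ('c'): new char, reset run to 1
  Position 6 ('c'): continues run of 'c', length=2
  Position 7 ('b'): new char, reset run to 1
  Position 8 ('c'): new char, reset run to 1
Longest run: 'c' with length 2

2


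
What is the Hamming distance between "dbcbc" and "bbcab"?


Comparing "dbcbc" and "bbcab" position by position:
  Position 0: 'd' vs 'b' => differ
  Position 1: 'b' vs 'b' => same
  Position 2: 'c' vs 'c' => same
  Position 3: 'b' vs 'a' => differ
  Position 4: 'c' vs 'b' => differ
Total differences (Hamming distance): 3

3


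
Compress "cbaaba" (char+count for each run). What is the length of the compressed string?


Input: cbaaba
Runs:
  'c' x 1 => "c1"
  'b' x 1 => "b1"
  'a' x 2 => "a2"
  'b' x 1 => "b1"
  'a' x 1 => "a1"
Compressed: "c1b1a2b1a1"
Compressed length: 10

10


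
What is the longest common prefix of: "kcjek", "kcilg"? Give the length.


Words: kcjek, kcilg
  Position 0: all 'k' => match
  Position 1: all 'c' => match
  Position 2: ('j', 'i') => mismatch, stop
LCP = "kc" (length 2)

2


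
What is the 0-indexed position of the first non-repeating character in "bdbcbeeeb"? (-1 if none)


Input: bdbcbeeeb
Character frequencies:
  'b': 4
  'c': 1
  'd': 1
  'e': 3
Scanning left to right for freq == 1:
  Position 0 ('b'): freq=4, skip
  Position 1 ('d'): unique! => answer = 1

1


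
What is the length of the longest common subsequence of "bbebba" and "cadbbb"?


LCS of "bbebba" and "cadbbb"
DP table:
           c    a    d    b    b    b
      0    0    0    0    0    0    0
  b   0    0    0    0    1    1    1
  b   0    0    0    0    1    2    2
  e   0    0    0    0    1    2    2
  b   0    0    0    0    1    2    3
  b   0    0    0    0    1    2    3
  a   0    0    1    1    1    2    3
LCS length = dp[6][6] = 3

3


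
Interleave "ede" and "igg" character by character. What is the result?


Interleaving "ede" and "igg":
  Position 0: 'e' from first, 'i' from second => "ei"
  Position 1: 'd' from first, 'g' from second => "dg"
  Position 2: 'e' from first, 'g' from second => "eg"
Result: eidgeg

eidgeg


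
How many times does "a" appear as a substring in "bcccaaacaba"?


Searching for "a" in "bcccaaacaba"
Scanning each position:
  Position 0: "b" => no
  Position 1: "c" => no
  Position 2: "c" => no
  Position 3: "c" => no
  Position 4: "a" => MATCH
  Position 5: "a" => MATCH
  Position 6: "a" => MATCH
  Position 7: "c" => no
  Position 8: "a" => MATCH
  Position 9: "b" => no
  Position 10: "a" => MATCH
Total occurrences: 5

5


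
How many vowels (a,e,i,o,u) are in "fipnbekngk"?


Input: fipnbekngk
Checking each character:
  'f' at position 0: consonant
  'i' at position 1: vowel (running total: 1)
  'p' at position 2: consonant
  'n' at position 3: consonant
  'b' at position 4: consonant
  'e' at position 5: vowel (running total: 2)
  'k' at position 6: consonant
  'n' at position 7: consonant
  'g' at position 8: consonant
  'k' at position 9: consonant
Total vowels: 2

2


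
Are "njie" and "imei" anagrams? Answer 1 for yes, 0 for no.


Strings: "njie", "imei"
Sorted first:  eijn
Sorted second: eiim
Differ at position 2: 'j' vs 'i' => not anagrams

0


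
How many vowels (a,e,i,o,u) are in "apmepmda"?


Input: apmepmda
Checking each character:
  'a' at position 0: vowel (running total: 1)
  'p' at position 1: consonant
  'm' at position 2: consonant
  'e' at position 3: vowel (running total: 2)
  'p' at position 4: consonant
  'm' at position 5: consonant
  'd' at position 6: consonant
  'a' at position 7: vowel (running total: 3)
Total vowels: 3

3


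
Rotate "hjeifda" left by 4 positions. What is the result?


Input: "hjeifda", rotate left by 4
First 4 characters: "hjei"
Remaining characters: "fda"
Concatenate remaining + first: "fda" + "hjei" = "fdahjei"

fdahjei


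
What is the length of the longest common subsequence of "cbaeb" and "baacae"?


LCS of "cbaeb" and "baacae"
DP table:
           b    a    a    c    a    e
      0    0    0    0    0    0    0
  c   0    0    0    0    1    1    1
  b   0    1    1    1    1    1    1
  a   0    1    2    2    2    2    2
  e   0    1    2    2    2    2    3
  b   0    1    2    2    2    2    3
LCS length = dp[5][6] = 3

3


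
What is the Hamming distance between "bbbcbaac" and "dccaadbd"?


Comparing "bbbcbaac" and "dccaadbd" position by position:
  Position 0: 'b' vs 'd' => differ
  Position 1: 'b' vs 'c' => differ
  Position 2: 'b' vs 'c' => differ
  Position 3: 'c' vs 'a' => differ
  Position 4: 'b' vs 'a' => differ
  Position 5: 'a' vs 'd' => differ
  Position 6: 'a' vs 'b' => differ
  Position 7: 'c' vs 'd' => differ
Total differences (Hamming distance): 8

8


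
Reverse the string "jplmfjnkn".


Input: jplmfjnkn
Reading characters right to left:
  Position 8: 'n'
  Position 7: 'k'
  Position 6: 'n'
  Position 5: 'j'
  Position 4: 'f'
  Position 3: 'm'
  Position 2: 'l'
  Position 1: 'p'
  Position 0: 'j'
Reversed: nknjfmlpj

nknjfmlpj


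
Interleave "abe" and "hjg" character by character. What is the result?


Interleaving "abe" and "hjg":
  Position 0: 'a' from first, 'h' from second => "ah"
  Position 1: 'b' from first, 'j' from second => "bj"
  Position 2: 'e' from first, 'g' from second => "eg"
Result: ahbjeg

ahbjeg


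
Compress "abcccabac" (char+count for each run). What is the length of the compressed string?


Input: abcccabac
Runs:
  'a' x 1 => "a1"
  'b' x 1 => "b1"
  'c' x 3 => "c3"
  'a' x 1 => "a1"
  'b' x 1 => "b1"
  'a' x 1 => "a1"
  'c' x 1 => "c1"
Compressed: "a1b1c3a1b1a1c1"
Compressed length: 14

14


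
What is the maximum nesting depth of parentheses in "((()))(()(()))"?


Input: "((()))(()(()))"
Tracking depth:
  Position 0 '(': depth becomes 1
  Position 1 '(': depth becomes 2
  Position 2 '(': depth becomes 3
  Position 3 ')': depth becomes 2
  Position 4 ')': depth becomes 1
  Position 5 ')': depth becomes 0
  Position 6 '(': depth becomes 1
  Position 7 '(': depth becomes 2
  Position 8 ')': depth becomes 1
  Position 9 '(': depth becomes 2
  Position 10 '(': depth becomes 3
  Position 11 ')': depth becomes 2
  Position 12 ')': depth becomes 1
  Position 13 ')': depth becomes 0
Maximum depth reached: 3

3


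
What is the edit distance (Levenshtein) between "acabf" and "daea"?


Computing edit distance: "acabf" -> "daea"
DP table:
           d    a    e    a
      0    1    2    3    4
  a   1    1    1    2    3
  c   2    2    2    2    3
  a   3    3    2    3    2
  b   4    4    3    3    3
  f   5    5    4    4    4
Edit distance = dp[5][4] = 4

4


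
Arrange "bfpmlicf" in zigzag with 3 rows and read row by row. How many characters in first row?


Zigzag "bfpmlicf" into 3 rows:
Placing characters:
  'b' => row 0
  'f' => row 1
  'p' => row 2
  'm' => row 1
  'l' => row 0
  'i' => row 1
  'c' => row 2
  'f' => row 1
Rows:
  Row 0: "bl"
  Row 1: "fmif"
  Row 2: "pc"
First row length: 2

2


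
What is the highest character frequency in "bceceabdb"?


Input: bceceabdb
Character counts:
  'a': 1
  'b': 3
  'c': 2
  'd': 1
  'e': 2
Maximum frequency: 3

3


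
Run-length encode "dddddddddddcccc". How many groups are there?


Input: dddddddddddcccc
Scanning for consecutive runs:
  Group 1: 'd' x 11 (positions 0-10)
  Group 2: 'c' x 4 (positions 11-14)
Total groups: 2

2


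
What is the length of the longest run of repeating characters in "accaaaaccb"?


Input: "accaaaaccb"
Scanning for longest run:
  Position 1 ('c'): new char, reset run to 1
  Position 2 ('c'): continues run of 'c', length=2
  Position 3 ('a'): new char, reset run to 1
  Position 4 ('a'): continues run of 'a', length=2
  Position 5 ('a'): continues run of 'a', length=3
  Position 6 ('a'): continues run of 'a', length=4
  Position 7 ('c'): new char, reset run to 1
  Position 8 ('c'): continues run of 'c', length=2
  Position 9 ('b'): new char, reset run to 1
Longest run: 'a' with length 4

4
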